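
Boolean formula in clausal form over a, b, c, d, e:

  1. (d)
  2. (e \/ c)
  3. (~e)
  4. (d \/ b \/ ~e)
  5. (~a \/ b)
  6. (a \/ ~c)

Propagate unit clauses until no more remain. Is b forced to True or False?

True

(d) is a unit clause: d = True.
Unit clause (~e) sets e = False.
(e \/ c): since e = False, the clause reduces to (c). c = True.
In (~c \/ a), ~c is now false; a must hold, so a = True.
(b \/ ~a): since a = True, the clause reduces to (b). b = True.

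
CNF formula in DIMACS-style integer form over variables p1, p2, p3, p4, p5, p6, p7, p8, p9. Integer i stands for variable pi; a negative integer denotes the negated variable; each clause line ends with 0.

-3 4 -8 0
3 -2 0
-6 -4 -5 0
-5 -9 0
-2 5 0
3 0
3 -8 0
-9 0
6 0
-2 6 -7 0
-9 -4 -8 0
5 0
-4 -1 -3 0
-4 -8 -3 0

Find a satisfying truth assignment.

Unit propagation: (p3) forces p3 = True.
(!p9) is a unit clause, so p9 = False.
Unit propagation: (p6) forces p6 = True.
Unit propagation: (p5) forces p5 = True.
Unit propagation: (!p4) forces p4 = False.
Unit propagation: (!p8) forces p8 = False.
p1, p2, p7 are now unconstrained; take p1 = False, p2 = False, p7 = False.

p1 = 0  p2 = 0  p3 = 1  p4 = 0  p5 = 1  p6 = 1  p7 = 0  p8 = 0  p9 = 0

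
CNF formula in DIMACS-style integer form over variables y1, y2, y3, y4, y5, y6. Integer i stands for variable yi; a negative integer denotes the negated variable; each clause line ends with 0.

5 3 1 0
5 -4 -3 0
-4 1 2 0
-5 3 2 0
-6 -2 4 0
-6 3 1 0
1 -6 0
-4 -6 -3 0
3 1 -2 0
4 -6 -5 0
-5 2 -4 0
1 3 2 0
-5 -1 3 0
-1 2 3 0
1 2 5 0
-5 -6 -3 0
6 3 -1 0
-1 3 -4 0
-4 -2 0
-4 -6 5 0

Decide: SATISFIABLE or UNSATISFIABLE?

SATISFIABLE

Branch on y1: take y1 = True.
For the remaining variables, y2 = False, y3 = True, y4 = False, y5 = False, y6 = False works.
Every clause has at least one true literal under this assignment.
So y1=True, y2=False, y3=True, y4=False, y5=False, y6=False is a satisfying assignment.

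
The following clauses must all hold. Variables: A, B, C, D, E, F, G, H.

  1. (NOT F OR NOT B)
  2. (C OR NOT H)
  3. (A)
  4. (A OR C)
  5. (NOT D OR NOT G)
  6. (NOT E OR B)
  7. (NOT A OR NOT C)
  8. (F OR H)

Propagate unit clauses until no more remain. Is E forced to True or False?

Unit clause (A) sets A = True.
From (NOT C OR NOT A) and A = True: C = False.
In (NOT H OR C), C is now false; NOT H must hold, so H = False.
(H OR F) with H = False leaves only F, so F = True.
(NOT B OR NOT F) with F = True leaves only NOT B, so B = False.
(B OR NOT E): since B = False, the clause reduces to (NOT E). E = False.

False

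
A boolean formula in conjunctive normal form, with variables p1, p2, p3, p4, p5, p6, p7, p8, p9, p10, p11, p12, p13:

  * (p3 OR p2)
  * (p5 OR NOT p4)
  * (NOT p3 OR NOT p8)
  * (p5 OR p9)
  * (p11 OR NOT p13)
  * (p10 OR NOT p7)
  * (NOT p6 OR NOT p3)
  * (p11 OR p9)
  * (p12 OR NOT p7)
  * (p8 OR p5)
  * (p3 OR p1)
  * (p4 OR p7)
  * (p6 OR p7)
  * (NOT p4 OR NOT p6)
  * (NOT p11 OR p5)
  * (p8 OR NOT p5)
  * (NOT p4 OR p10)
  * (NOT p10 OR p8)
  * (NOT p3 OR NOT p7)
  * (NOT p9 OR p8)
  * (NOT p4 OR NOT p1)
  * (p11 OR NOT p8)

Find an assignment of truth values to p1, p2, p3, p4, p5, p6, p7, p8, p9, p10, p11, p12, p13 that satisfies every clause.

p2 occurs only positively in the remaining clauses — set p2 = True.
p12 occurs only positively in the remaining clauses — set p12 = True.
Try p1 = True.
  then p4 is forced to False.
  then p7 is forced to True.
  then p10 is forced to True.
  then p8 is forced to True.
  then p3 is forced to False.
  then p11 is forced to True.
  then p5 is forced to True.
p6, p9, p13 are now unconstrained; take p6 = False, p9 = False, p13 = True.

p1=T, p2=T, p3=F, p4=F, p5=T, p6=F, p7=T, p8=T, p9=F, p10=T, p11=T, p12=T, p13=T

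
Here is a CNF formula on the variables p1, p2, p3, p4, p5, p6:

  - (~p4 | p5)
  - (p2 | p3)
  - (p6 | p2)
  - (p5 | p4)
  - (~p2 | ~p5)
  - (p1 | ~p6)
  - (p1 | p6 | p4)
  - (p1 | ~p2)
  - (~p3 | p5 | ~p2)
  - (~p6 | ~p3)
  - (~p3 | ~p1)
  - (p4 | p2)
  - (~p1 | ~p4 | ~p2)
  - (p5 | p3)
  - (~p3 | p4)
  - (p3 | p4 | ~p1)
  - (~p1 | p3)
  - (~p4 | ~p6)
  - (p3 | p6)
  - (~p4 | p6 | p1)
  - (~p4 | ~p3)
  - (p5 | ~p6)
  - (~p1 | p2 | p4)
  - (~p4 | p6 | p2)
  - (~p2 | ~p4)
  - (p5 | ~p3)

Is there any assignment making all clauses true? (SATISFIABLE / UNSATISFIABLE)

p4 = True:
  propagation gives p5=True, p2=False, p3=True; an empty clause results — contradiction.
p4 = False:
  propagation gives p5=True, p2=False; an empty clause results — contradiction.
Every branch closes, so no satisfying assignment exists.

UNSATISFIABLE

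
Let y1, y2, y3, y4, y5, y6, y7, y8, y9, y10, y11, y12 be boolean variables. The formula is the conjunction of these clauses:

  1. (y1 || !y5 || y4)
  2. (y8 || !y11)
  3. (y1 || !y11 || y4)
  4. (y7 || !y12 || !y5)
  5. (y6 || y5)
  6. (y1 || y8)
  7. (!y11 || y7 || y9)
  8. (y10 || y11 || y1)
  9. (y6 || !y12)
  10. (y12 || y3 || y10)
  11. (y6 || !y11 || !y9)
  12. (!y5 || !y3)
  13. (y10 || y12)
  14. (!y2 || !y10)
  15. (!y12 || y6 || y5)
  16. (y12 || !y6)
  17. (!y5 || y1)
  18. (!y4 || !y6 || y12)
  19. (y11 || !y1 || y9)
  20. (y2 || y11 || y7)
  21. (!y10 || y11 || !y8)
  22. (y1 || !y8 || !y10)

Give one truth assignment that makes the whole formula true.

y1=True  y2=False  y3=False  y4=False  y5=False  y6=True  y7=True  y8=True  y9=True  y10=True  y11=True  y12=True

Check each clause:
  1. (y4 || !y5 || y1) — y1 is true.
  2. (y8 || !y11) — y8 is true.
  3. (y4 || !y11 || y1) — y1 is true.
  4. (!y5 || y7 || !y12) — !y5 is true.
  5. (y5 || y6) — y6 is true.
  6. (y8 || y1) — y8 is true.
  7. (y9 || y7 || !y11) — y9 is true.
  8. (y11 || y10 || y1) — y1 is true.
  9. (!y12 || y6) — y6 is true.
  10. (y10 || y3 || y12) — y10 is true.
  11. (!y11 || y6 || !y9) — y6 is true.
  12. (!y5 || !y3) — !y5 is true.
  13. (y12 || y10) — y10 is true.
  14. (!y2 || !y10) — !y2 is true.
  15. (y5 || y6 || !y12) — y6 is true.
  16. (!y6 || y12) — y12 is true.
  17. (!y5 || y1) — y1 is true.
  18. (!y6 || y12 || !y4) — y12 is true.
  19. (!y1 || y9 || y11) — y9 is true.
  20. (y2 || y11 || y7) — y11 is true.
  21. (y11 || !y8 || !y10) — y11 is true.
  22. (!y10 || y1 || !y8) — y1 is true.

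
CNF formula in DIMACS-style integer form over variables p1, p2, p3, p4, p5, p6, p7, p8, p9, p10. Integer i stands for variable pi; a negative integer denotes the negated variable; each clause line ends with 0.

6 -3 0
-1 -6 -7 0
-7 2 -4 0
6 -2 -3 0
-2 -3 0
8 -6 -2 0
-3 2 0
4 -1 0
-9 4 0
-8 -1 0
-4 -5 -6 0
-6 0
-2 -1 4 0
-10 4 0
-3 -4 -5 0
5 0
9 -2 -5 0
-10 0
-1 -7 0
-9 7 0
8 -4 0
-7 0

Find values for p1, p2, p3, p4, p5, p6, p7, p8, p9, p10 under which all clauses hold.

p1=False, p2=False, p3=False, p4=True, p5=True, p6=False, p7=False, p8=True, p9=False, p10=False

The clause (NOT p6) is unit: p6 must be False.
The clause (NOT p3) is unit: p3 must be False.
Unit propagation: (p5) forces p5 = True.
Unit propagation: (NOT p10) forces p10 = False.
Unit propagation: (NOT p7) forces p7 = False.
The clause (NOT p9) is unit: p9 must be False.
The clause (NOT p2) is unit: p2 must be False.
p1 occurs only negated in the remaining clauses — set p1 = False.
Try p4 = True.
  then p8 is forced to True.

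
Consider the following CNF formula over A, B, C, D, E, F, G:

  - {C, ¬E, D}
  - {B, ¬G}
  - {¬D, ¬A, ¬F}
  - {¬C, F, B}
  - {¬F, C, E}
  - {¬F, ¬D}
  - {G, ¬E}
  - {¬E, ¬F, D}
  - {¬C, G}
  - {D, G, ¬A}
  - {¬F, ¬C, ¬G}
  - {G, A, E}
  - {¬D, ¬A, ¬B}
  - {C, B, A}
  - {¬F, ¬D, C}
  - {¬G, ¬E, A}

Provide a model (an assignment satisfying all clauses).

A=1, B=1, C=0, D=0, E=0, F=0, G=1

Check each clause:
  1. {¬E, D, C} — ¬E is true.
  2. {B, ¬G} — B is true.
  3. {¬D, ¬A, ¬F} — ¬F is true.
  4. {¬C, B, F} — B is true.
  5. {E, ¬F, C} — ¬F is true.
  6. {¬F, ¬D} — ¬F is true.
  7. {¬E, G} — ¬E is true.
  8. {¬E, ¬F, D} — ¬F is true.
  9. {G, ¬C} — ¬C is true.
  10. {G, D, ¬A} — G is true.
  11. {¬F, ¬G, ¬C} — ¬F is true.
  12. {G, E, A} — A is true.
  13. {¬B, ¬A, ¬D} — ¬D is true.
  14. {B, A, C} — A is true.
  15. {¬D, ¬F, C} — ¬F is true.
  16. {A, ¬E, ¬G} — A is true.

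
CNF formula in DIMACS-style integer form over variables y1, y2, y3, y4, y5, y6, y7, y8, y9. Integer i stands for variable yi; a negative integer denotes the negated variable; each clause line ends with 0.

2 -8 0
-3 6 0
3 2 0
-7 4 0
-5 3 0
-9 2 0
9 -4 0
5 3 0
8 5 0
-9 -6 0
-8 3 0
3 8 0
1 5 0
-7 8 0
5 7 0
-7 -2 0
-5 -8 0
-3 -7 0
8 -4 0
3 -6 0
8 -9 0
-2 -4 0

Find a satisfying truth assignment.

y1=F, y2=T, y3=T, y4=F, y5=T, y6=T, y7=F, y8=F, y9=F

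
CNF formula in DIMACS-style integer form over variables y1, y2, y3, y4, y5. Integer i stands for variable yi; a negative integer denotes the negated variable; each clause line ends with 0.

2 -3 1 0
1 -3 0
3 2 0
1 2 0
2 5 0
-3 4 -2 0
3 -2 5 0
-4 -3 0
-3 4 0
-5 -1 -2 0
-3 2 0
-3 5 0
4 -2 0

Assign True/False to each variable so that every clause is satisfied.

y1 = False  y2 = True  y3 = False  y4 = True  y5 = True

Check each clause:
  1. (y2 | y1 | ~y3) — y2 is true.
  2. (~y3 | y1) — ~y3 is true.
  3. (y3 | y2) — y2 is true.
  4. (y2 | y1) — y2 is true.
  5. (y5 | y2) — y2 is true.
  6. (~y3 | y4 | ~y2) — y4 is true.
  7. (y3 | ~y2 | y5) — y5 is true.
  8. (~y3 | ~y4) — ~y3 is true.
  9. (y4 | ~y3) — y4 is true.
  10. (~y2 | ~y1 | ~y5) — ~y1 is true.
  11. (y2 | ~y3) — y2 is true.
  12. (~y3 | y5) — ~y3 is true.
  13. (~y2 | y4) — y4 is true.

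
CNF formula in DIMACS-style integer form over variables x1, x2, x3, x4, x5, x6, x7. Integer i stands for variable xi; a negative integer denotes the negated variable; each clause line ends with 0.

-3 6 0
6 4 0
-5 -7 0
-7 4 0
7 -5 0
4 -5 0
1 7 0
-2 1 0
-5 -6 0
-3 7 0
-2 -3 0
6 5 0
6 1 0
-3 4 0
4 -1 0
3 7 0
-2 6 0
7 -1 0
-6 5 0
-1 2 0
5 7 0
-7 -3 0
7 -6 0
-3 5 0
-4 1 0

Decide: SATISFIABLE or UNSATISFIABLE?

UNSATISFIABLE

x7 = True:
  propagation gives x5=False, x4=True, x6=True; an empty clause results — contradiction.
x7 = False:
  propagation gives x5=False; an empty clause results — contradiction.
Every branch closes, so no satisfying assignment exists.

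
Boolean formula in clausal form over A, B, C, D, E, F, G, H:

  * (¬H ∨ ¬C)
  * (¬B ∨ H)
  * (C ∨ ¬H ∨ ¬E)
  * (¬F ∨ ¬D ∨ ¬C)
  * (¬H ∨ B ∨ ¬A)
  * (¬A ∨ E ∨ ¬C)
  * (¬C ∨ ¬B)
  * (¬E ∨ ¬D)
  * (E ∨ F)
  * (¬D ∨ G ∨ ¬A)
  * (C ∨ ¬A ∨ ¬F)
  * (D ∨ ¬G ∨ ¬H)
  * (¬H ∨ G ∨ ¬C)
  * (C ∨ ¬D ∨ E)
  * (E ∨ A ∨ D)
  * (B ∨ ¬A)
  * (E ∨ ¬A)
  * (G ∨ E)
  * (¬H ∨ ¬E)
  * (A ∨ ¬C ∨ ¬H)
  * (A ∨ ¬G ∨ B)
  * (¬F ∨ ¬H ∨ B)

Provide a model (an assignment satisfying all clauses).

Branch on A: take A = False.
Set B = False and propagate.
  then G is forced to False.
  then E is forced to True.
  then D is forced to False.
  then H is forced to False.
C, F are now unconstrained; take C = True, F = False.
Check each clause:
  1. (¬H ∨ ¬C) — ¬H is true.
  2. (¬B ∨ H) — ¬B is true.
  3. (¬E ∨ C ∨ ¬H) — ¬H is true.
  4. (¬F ∨ ¬C ∨ ¬D) — ¬F is true.
  5. (¬H ∨ B ∨ ¬A) — ¬H is true.
  6. (¬A ∨ ¬C ∨ E) — E is true.
  7. (¬C ∨ ¬B) — ¬B is true.
  8. (¬D ∨ ¬E) — ¬D is true.
  9. (E ∨ F) — E is true.
  10. (G ∨ ¬D ∨ ¬A) — ¬D is true.
  11. (¬F ∨ C ∨ ¬A) — ¬F is true.
  12. (¬G ∨ D ∨ ¬H) — ¬H is true.
  13. (¬C ∨ ¬H ∨ G) — ¬H is true.
  14. (C ∨ E ∨ ¬D) — C is true.
  15. (D ∨ A ∨ E) — E is true.
  16. (¬A ∨ B) — ¬A is true.
  17. (¬A ∨ E) — E is true.
  18. (G ∨ E) — E is true.
  19. (¬H ∨ ¬E) — ¬H is true.
  20. (¬C ∨ A ∨ ¬H) — ¬H is true.
  21. (¬G ∨ A ∨ B) — ¬G is true.
  22. (¬F ∨ ¬H ∨ B) — ¬H is true.

A=F  B=F  C=T  D=F  E=T  F=F  G=F  H=F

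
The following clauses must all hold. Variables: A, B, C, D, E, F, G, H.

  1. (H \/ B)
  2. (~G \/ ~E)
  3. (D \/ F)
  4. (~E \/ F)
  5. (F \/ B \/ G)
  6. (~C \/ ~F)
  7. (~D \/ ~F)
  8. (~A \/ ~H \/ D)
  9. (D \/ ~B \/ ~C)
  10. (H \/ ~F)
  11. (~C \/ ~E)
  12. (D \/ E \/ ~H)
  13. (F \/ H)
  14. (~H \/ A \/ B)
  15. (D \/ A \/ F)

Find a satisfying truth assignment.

Try A = False.
Branch on B: take B = True.
For the remaining variables, C = True, D = True, E = False, F = False, G = True, H = True works.
Every clause has at least one true literal under this assignment.

A = False, B = True, C = True, D = True, E = False, F = False, G = True, H = True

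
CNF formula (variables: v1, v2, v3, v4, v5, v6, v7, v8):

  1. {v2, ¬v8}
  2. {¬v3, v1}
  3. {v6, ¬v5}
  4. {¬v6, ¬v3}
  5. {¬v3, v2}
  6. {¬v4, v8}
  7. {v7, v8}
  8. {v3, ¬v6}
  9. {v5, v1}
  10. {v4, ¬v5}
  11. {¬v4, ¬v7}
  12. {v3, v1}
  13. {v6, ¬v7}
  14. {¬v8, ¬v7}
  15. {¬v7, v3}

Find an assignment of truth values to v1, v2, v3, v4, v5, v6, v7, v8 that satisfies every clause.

v1=T, v2=T, v3=T, v4=T, v5=F, v6=F, v7=F, v8=T

Pure literal: v1 appears only positively; assign v1 = True.
Pure literal: v2 appears only positively; assign v2 = True.
Branch on v3: take v3 = True.
  then v6 is forced to False.
  then v5 is forced to False.
  then v7 is forced to False.
  then v8 is forced to True.
v4 is now unconstrained; take v4 = True.
Check each clause:
  1. {v2, ¬v8} — v2 is true.
  2. {¬v3, v1} — v1 is true.
  3. {¬v5, v6} — ¬v5 is true.
  4. {¬v6, ¬v3} — ¬v6 is true.
  5. {¬v3, v2} — v2 is true.
  6. {¬v4, v8} — v8 is true.
  7. {v7, v8} — v8 is true.
  8. {v3, ¬v6} — ¬v6 is true.
  9. {v5, v1} — v1 is true.
  10. {v4, ¬v5} — ¬v5 is true.
  11. {¬v4, ¬v7} — ¬v7 is true.
  12. {v1, v3} — v1 is true.
  13. {¬v7, v6} — ¬v7 is true.
  14. {¬v8, ¬v7} — ¬v7 is true.
  15. {v3, ¬v7} — ¬v7 is true.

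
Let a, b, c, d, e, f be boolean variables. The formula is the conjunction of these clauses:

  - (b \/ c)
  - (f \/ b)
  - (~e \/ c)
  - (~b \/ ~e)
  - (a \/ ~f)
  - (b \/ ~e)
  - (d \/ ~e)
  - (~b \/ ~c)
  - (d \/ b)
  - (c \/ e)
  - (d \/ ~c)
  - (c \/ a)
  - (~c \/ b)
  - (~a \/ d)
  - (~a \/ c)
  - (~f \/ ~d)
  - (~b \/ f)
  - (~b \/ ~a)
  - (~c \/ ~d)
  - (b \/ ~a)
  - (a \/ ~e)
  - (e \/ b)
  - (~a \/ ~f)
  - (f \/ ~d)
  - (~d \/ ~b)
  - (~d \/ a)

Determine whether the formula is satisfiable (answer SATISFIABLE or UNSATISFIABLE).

b = True:
  propagation gives e=False, c=False; an empty clause results — contradiction.
b = False:
  propagation gives c=True; an empty clause results — contradiction.
Every branch closes, so no satisfying assignment exists.

UNSATISFIABLE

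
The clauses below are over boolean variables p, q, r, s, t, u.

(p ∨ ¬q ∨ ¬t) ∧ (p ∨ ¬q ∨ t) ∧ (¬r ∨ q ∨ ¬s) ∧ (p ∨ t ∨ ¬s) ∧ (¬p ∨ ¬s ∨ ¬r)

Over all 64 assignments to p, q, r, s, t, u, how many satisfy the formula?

Case analysis on p and q:
  p=1, q=1: t, u free; 3 ways for (r,s) × 2^2 = 12.
  p=1, q=0: t, u free; 3 ways for (r,s) × 2^2 = 12.
  p=0, q=1: a clause becomes empty — 0.
  p=0, q=0: u free; 5 ways for (r,s,t) × 2^1 = 10.
Total: 12 + 12 + 0 + 10 = 34.

34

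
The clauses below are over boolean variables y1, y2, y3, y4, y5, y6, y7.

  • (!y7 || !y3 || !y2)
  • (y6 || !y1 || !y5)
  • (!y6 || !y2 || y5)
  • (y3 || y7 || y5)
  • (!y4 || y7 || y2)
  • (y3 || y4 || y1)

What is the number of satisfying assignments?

53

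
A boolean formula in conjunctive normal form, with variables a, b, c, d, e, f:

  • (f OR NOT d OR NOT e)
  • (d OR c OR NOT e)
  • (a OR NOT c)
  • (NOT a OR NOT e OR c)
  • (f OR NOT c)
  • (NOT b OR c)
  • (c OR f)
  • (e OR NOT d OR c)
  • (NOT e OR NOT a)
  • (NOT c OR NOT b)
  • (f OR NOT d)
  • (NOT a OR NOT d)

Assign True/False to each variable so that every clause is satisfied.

b occurs only negated in the remaining clauses — set b = False.
Pure literal: f appears only positively; assign f = True.
Try a = False.
  then c is forced to False.
For the remaining variables, d = False, e = False works.

a = 0, b = 0, c = 0, d = 0, e = 0, f = 1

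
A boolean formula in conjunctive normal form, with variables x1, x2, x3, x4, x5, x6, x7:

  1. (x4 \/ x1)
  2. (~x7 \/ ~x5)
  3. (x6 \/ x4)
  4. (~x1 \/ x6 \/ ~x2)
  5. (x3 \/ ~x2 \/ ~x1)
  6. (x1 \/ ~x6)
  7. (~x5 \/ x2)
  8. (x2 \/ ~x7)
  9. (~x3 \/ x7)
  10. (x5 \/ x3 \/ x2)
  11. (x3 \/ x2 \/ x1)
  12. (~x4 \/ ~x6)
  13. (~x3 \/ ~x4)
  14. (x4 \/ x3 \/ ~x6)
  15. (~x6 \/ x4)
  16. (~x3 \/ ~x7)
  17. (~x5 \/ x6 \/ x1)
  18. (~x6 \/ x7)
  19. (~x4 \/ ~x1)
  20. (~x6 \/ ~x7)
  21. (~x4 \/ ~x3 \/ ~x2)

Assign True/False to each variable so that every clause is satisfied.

Set x1 = False and propagate.
  then x4 is forced to True.
  then x6 is forced to False.
  then x3 is forced to False.
  then x2 is forced to True.
  then x5 is forced to False.
x7 is now unconstrained; take x7 = False.

x1=F, x2=T, x3=F, x4=T, x5=F, x6=F, x7=F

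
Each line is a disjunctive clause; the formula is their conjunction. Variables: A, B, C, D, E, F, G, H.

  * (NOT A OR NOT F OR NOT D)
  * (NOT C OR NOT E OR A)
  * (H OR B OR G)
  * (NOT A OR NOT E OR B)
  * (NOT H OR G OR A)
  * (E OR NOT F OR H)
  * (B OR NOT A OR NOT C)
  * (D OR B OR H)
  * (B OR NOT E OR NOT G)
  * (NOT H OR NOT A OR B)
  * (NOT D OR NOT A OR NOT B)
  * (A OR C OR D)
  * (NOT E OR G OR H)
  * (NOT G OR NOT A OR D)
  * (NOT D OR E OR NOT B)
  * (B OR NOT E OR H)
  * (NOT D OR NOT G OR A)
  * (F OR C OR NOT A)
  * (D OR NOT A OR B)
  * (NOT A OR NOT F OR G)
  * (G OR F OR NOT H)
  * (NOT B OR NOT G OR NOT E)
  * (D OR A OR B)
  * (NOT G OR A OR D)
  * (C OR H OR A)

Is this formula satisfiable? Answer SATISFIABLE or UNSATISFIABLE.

SATISFIABLE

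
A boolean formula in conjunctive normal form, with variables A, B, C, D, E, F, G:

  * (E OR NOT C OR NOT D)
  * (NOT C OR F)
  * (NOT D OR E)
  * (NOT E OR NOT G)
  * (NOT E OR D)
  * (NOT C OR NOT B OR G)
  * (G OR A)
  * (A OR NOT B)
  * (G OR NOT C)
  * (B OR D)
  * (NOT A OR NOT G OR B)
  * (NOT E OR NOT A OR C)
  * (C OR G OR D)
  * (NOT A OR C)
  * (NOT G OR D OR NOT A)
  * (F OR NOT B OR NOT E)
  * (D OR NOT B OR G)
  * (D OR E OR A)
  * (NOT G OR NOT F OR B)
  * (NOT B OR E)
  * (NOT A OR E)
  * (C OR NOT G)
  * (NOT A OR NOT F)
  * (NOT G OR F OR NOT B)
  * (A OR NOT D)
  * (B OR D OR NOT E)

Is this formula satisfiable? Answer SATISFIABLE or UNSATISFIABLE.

G = True:
  propagation gives E=False, D=False, B=True; an empty clause results — contradiction.
G = False:
  propagation gives A=True, C=False; an empty clause results — contradiction.
Every branch closes, so no satisfying assignment exists.

UNSATISFIABLE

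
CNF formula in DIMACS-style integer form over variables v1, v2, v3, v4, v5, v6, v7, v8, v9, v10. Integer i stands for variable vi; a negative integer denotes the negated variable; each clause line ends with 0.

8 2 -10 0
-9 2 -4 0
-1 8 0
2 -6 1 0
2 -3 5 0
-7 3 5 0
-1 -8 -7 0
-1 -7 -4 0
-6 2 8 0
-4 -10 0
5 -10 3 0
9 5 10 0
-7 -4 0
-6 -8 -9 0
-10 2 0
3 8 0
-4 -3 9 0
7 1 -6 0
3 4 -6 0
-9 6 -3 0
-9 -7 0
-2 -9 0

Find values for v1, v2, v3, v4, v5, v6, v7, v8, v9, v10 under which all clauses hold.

v1=F, v2=T, v3=T, v4=F, v5=T, v6=T, v7=T, v8=T, v9=F, v10=F

Pure literal: v5 appears only positively; assign v5 = True.
Try v1 = False.
Try v2 = True.
  then v9 is forced to False.
The remaining clauses are satisfied by v3 = True, v4 = False, v6 = True, v7 = True, v8 = True, v10 = False.
Every clause has at least one true literal under this assignment.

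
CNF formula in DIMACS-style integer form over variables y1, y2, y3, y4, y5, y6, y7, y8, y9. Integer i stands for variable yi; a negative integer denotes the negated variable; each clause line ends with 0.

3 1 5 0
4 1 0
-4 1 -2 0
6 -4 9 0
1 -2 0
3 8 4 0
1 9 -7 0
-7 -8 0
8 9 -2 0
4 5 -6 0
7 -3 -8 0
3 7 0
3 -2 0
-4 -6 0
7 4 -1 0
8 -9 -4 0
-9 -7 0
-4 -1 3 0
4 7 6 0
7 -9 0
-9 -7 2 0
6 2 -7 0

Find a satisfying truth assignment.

y1=T, y2=F, y3=T, y4=F, y5=T, y6=T, y7=T, y8=F, y9=F

Pure literal: y5 appears only positively; assign y5 = True.
Try y1 = True.
For the remaining variables, y2 = False, y3 = True, y4 = False, y6 = True, y7 = True, y8 = False, y9 = False works.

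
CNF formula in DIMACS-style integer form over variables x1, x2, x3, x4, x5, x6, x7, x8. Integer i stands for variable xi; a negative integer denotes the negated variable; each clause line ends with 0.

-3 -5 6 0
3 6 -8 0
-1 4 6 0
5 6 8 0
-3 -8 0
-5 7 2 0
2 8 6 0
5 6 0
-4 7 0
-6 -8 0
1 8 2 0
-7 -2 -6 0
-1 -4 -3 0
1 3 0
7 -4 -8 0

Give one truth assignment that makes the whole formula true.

x1=True  x2=True  x3=True  x4=False  x5=False  x6=True  x7=False  x8=False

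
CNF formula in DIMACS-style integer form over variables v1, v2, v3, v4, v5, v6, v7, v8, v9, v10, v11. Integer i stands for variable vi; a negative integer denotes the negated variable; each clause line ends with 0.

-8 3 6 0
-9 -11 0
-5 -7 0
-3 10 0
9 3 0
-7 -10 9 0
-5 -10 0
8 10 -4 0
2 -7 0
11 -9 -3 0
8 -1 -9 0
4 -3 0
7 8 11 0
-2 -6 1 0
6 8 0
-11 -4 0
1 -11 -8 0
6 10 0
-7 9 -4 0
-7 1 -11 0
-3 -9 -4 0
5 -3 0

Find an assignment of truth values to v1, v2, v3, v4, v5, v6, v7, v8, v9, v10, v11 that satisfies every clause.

v1=T, v2=T, v3=F, v4=F, v5=F, v6=T, v7=F, v8=T, v9=T, v10=T, v11=F

Try v1 = True.
For the remaining variables, v2 = True, v3 = False, v4 = False, v5 = False, v6 = True, v7 = False, v8 = True, v9 = True, v10 = True, v11 = False works.
Check each clause:
  1. (!v8 || v6 || v3) — v6 is true.
  2. (!v11 || !v9) — !v11 is true.
  3. (!v5 || !v7) — !v7 is true.
  4. (!v3 || v10) — v10 is true.
  5. (v9 || v3) — v9 is true.
  6. (v9 || !v7 || !v10) — !v7 is true.
  7. (!v10 || !v5) — !v5 is true.
  8. (v10 || !v4 || v8) — v8 is true.
  9. (v2 || !v7) — !v7 is true.
  10. (!v3 || !v9 || v11) — !v3 is true.
  11. (!v1 || v8 || !v9) — v8 is true.
  12. (v4 || !v3) — !v3 is true.
  13. (v7 || v11 || v8) — v8 is true.
  14. (!v6 || v1 || !v2) — v1 is true.
  15. (v6 || v8) — v8 is true.
  16. (!v4 || !v11) — !v4 is true.
  17. (v1 || !v11 || !v8) — v1 is true.
  18. (v6 || v10) — v10 is true.
  19. (!v7 || v9 || !v4) — !v7 is true.
  20. (!v11 || !v7 || v1) — v1 is true.
  21. (!v9 || !v4 || !v3) — !v4 is true.
  22. (!v3 || v5) — !v3 is true.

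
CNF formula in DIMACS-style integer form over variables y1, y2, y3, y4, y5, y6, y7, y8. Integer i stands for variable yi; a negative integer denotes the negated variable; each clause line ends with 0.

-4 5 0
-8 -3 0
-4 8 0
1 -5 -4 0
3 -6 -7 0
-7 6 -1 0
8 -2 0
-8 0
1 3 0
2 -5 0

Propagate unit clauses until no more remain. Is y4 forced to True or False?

False

Unit clause (¬y8) sets y8 = False.
(¬y4 ∨ y8) with y8 = False leaves only ¬y4, so y4 = False.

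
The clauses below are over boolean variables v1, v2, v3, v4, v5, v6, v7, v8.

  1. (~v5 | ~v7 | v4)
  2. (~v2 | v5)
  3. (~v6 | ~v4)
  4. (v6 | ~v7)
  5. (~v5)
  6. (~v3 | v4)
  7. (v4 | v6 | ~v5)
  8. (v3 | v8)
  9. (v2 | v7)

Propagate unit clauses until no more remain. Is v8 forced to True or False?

True

Unit clause (~v5) sets v5 = False.
From (v5 | ~v2) and v5 = False: v2 = False.
In (v7 | v2), v2 is now false; v7 must hold, so v7 = True.
In (~v7 | v6), ~v7 is now false; v6 must hold, so v6 = True.
(~v6 | ~v4) with v6 = True leaves only ~v4, so v4 = False.
(v4 | ~v3): since v4 = False, the clause reduces to (~v3). v3 = False.
In (v3 | v8), v3 is now false; v8 must hold, so v8 = True.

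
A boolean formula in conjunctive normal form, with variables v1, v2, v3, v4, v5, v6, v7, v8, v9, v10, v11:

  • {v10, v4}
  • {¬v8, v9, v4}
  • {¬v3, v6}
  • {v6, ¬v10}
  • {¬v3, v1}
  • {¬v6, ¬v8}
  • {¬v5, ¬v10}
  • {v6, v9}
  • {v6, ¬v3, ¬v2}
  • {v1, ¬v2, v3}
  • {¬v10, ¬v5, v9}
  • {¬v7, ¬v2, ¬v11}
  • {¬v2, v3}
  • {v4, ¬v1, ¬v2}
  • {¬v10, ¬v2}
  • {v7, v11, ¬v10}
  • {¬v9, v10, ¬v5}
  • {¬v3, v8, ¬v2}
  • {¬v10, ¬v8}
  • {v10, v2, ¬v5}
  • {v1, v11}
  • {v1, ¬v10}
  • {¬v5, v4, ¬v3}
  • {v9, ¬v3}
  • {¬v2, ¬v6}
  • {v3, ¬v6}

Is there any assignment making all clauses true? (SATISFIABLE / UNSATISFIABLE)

SATISFIABLE

Pure literal: v5 appears only negated; assign v5 = False.
Set v1 = True and propagate.
Branch on v2: take v2 = False.
The remaining clauses are satisfied by v3 = True, v4 = False, v6 = True, v7 = True, v8 = False, v9 = True, v10 = True, v11 = False.
So v1=True, v2=False, v3=True, v4=False, v5=False, v6=True, v7=True, v8=False, v9=True, v10=True, v11=False is a satisfying assignment.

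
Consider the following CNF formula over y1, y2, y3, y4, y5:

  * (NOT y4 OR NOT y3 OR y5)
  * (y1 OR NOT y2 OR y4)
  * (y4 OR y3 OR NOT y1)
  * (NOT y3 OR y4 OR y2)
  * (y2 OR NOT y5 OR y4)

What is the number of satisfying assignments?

Split on y4, then y2.
  y4=1, y2=1: y1 free; 3 ways for (y3,y5) × 2^1 = 6.
  y4=1, y2=0: y1 free; 3 ways for (y3,y5) × 2^1 = 6.
  y4=0, y2=1: remaining (y1,y3,y5) ∈ {(1,1,0); (1,1,1)} — 2.
  y4=0, y2=0: remaining (y1,y3,y5) ∈ {(0,0,0)} — 1.
Total: 6 + 6 + 2 + 1 = 15.

15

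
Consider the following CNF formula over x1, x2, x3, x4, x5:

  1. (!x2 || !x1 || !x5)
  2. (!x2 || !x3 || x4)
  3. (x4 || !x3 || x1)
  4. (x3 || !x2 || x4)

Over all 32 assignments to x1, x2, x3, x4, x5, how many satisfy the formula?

Case analysis on x2 and x3:
  x2=1, x3=1: remaining (x1,x4,x5) ∈ {(0,1,0); (0,1,1); (1,1,0)} — 3.
  x2=1, x3=0: remaining (x1,x4,x5) ∈ {(0,1,0); (0,1,1); (1,1,0)} — 3.
  x2=0, x3=1: x5 free; 3 ways for (x1,x4) × 2^1 = 6.
  x2=0, x3=0: x1, x4, x5 free → 2^3 = 8.
Total: 3 + 3 + 6 + 8 = 20.

20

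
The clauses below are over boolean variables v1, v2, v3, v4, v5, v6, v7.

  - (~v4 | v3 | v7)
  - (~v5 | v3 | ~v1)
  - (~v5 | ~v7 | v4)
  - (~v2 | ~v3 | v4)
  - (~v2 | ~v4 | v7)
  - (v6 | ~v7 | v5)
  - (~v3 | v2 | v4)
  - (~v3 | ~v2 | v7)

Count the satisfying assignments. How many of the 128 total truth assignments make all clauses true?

44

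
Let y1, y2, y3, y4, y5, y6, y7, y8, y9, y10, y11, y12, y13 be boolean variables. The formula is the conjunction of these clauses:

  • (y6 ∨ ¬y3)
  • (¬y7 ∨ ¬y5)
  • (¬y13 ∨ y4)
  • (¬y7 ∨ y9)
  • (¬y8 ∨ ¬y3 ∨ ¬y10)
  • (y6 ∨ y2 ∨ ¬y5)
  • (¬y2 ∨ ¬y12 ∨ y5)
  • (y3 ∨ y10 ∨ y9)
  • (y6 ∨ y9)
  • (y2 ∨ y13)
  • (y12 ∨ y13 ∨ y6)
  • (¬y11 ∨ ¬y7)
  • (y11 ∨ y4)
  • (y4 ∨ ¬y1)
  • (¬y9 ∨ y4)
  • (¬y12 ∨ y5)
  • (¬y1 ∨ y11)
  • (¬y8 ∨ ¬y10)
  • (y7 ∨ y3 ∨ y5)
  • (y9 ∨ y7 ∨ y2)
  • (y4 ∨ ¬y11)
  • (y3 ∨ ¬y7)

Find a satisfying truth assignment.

y1=T, y2=T, y3=T, y4=T, y5=F, y6=T, y7=F, y8=F, y9=F, y10=F, y11=T, y12=F, y13=T

y4 occurs only positively in the remaining clauses — set y4 = True.
y6 occurs only positively in the remaining clauses — set y6 = True.
Branch on y1: take y1 = True.
  then y11 is forced to True.
  then y7 is forced to False.
Branch on y2: take y2 = True.
For the remaining variables, y3 = True, y5 = False, y8 = False, y9 = False, y10 = False, y12 = False, y13 = True works.
Check each clause:
  1. (¬y3 ∨ y6) — y6 is true.
  2. (¬y5 ∨ ¬y7) — ¬y7 is true.
  3. (¬y13 ∨ y4) — y4 is true.
  4. (¬y7 ∨ y9) — ¬y7 is true.
  5. (¬y8 ∨ ¬y3 ∨ ¬y10) — ¬y8 is true.
  6. (¬y5 ∨ y6 ∨ y2) — y2 is true.
  7. (y5 ∨ ¬y2 ∨ ¬y12) — ¬y12 is true.
  8. (y9 ∨ y10 ∨ y3) — y3 is true.
  9. (y6 ∨ y9) — y6 is true.
  10. (y13 ∨ y2) — y2 is true.
  11. (y13 ∨ y12 ∨ y6) — y13 is true.
  12. (¬y7 ∨ ¬y11) — ¬y7 is true.
  13. (y4 ∨ y11) — y11 is true.
  14. (¬y1 ∨ y4) — y4 is true.
  15. (¬y9 ∨ y4) — y4 is true.
  16. (¬y12 ∨ y5) — ¬y12 is true.
  17. (¬y1 ∨ y11) — y11 is true.
  18. (¬y8 ∨ ¬y10) — ¬y8 is true.
  19. (y7 ∨ y3 ∨ y5) — y3 is true.
  20. (y2 ∨ y7 ∨ y9) — y2 is true.
  21. (y4 ∨ ¬y11) — y4 is true.
  22. (y3 ∨ ¬y7) — ¬y7 is true.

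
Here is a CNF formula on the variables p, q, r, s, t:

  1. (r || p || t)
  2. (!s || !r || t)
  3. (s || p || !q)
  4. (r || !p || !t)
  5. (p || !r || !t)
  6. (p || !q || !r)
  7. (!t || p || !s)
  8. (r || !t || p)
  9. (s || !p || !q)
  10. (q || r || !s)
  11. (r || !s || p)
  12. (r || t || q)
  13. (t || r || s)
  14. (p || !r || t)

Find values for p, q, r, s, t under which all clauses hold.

p=True, q=True, r=True, s=True, t=True

Try p = True.
Branch on q: take q = True.
  then s is forced to True.
The remaining clauses are satisfied by r = True, t = True.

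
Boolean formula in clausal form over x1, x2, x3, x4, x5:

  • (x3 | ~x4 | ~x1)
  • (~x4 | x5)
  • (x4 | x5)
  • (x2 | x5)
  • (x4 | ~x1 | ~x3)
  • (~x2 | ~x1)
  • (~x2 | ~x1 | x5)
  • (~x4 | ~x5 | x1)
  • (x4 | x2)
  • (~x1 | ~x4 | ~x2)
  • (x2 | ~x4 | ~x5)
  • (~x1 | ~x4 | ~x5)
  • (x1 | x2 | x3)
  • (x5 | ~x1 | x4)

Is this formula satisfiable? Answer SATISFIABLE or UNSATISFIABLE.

Set x1 = False and propagate.
The remaining clauses are satisfied by x2 = True, x3 = False, x4 = False, x5 = True.
So x1 = False, x2 = True, x3 = False, x4 = False, x5 = True is a satisfying assignment.

SATISFIABLE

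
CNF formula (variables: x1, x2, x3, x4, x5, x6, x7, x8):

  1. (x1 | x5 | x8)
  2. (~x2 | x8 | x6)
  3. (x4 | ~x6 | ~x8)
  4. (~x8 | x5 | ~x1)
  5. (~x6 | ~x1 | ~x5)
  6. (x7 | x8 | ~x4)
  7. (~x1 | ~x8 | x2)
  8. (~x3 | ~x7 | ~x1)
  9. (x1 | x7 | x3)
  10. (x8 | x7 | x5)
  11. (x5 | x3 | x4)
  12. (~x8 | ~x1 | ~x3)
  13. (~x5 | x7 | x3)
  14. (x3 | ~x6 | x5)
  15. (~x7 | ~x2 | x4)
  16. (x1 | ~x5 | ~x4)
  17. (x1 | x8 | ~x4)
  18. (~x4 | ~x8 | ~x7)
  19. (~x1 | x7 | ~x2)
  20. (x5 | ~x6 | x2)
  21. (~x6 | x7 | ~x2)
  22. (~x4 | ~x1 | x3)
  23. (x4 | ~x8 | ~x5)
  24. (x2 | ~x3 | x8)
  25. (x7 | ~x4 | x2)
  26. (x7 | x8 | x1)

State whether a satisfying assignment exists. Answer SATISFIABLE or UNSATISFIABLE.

Set x1 = False and propagate.
Set x2 = True and propagate.
The remaining clauses are satisfied by x3 = True, x4 = False, x5 = False, x6 = False, x7 = False, x8 = True.
Every clause has at least one true literal under this assignment.
So x1 = F, x2 = T, x3 = T, x4 = F, x5 = F, x6 = F, x7 = F, x8 = T is a satisfying assignment.

SATISFIABLE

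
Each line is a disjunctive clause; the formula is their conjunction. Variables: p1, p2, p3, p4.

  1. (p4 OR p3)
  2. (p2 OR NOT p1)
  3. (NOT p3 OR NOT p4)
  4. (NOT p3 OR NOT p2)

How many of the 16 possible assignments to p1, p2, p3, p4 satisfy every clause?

4

Satisfying assignments:
  p1=F p2=F p3=F p4=T
  p1=F p2=F p3=T p4=F
  p1=F p2=T p3=F p4=T
  p1=T p2=T p3=F p4=T
That's 4 in total.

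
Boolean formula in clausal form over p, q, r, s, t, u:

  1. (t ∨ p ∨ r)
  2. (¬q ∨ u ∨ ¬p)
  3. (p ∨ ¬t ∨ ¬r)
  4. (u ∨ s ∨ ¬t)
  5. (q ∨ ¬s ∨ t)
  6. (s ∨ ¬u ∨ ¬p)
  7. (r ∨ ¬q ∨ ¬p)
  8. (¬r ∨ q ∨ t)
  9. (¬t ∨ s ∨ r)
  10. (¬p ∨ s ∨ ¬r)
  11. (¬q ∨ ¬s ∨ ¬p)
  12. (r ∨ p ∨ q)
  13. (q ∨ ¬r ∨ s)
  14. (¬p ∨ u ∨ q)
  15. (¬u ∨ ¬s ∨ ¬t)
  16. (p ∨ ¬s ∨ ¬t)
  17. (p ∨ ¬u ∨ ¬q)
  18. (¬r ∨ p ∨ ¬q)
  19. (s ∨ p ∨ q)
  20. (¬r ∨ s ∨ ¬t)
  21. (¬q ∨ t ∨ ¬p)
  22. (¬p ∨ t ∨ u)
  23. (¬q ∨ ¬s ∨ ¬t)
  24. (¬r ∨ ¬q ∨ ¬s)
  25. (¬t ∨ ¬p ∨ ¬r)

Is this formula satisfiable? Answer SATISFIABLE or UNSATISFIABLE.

p = True:
  s = True:
    propagation gives q=False, t=True, u=True; an empty clause results — contradiction.
  s = False:
    propagation gives u=False, q=False; an empty clause results — contradiction.
p = False:
  s = True:
    propagation gives t=False, r=True, q=True; an empty clause results — contradiction.
  s = False:
    propagation gives q=True, u=False, t=False, r=True; an empty clause results — contradiction.
Every branch closes, so no satisfying assignment exists.

UNSATISFIABLE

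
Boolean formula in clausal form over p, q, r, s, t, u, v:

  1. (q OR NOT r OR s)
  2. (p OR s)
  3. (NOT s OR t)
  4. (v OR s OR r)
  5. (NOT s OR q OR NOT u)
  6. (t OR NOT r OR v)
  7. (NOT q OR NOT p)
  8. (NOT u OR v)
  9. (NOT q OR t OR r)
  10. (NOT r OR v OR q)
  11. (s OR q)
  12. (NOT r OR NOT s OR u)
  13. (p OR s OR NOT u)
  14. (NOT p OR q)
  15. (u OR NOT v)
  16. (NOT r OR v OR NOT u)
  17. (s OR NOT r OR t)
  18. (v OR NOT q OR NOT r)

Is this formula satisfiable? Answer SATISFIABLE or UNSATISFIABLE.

Pure literal: t appears only positively; assign t = True.
Branch on p: take p = False.
  then s is forced to True.
Branch on q: take q = True.
Branch on r: take r = True.
  then u is forced to True.
  then v is forced to True.
So p = False, q = True, r = True, s = True, t = True, u = True, v = True is a satisfying assignment.

SATISFIABLE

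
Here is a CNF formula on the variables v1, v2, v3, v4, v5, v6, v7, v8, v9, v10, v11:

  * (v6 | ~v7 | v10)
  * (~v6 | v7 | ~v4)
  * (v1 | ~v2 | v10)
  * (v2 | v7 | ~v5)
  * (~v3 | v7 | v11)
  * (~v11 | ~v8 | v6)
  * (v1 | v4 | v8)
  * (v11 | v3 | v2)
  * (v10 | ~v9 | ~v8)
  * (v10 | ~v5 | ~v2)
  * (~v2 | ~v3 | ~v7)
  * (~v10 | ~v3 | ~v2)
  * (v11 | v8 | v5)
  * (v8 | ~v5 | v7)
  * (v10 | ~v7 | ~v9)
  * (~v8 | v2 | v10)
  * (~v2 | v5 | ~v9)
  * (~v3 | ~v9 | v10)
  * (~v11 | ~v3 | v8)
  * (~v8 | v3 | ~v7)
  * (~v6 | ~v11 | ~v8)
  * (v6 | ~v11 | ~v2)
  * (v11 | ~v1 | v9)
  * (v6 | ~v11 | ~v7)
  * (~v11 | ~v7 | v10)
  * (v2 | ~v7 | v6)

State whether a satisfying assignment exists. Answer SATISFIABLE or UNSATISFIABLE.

Try v1 = True.
Try v2 = False.
For the remaining variables, v3 = False, v4 = False, v5 = False, v6 = False, v7 = False, v8 = False, v9 = True, v10 = True, v11 = True works.
So v1=1  v2=0  v3=0  v4=0  v5=0  v6=0  v7=0  v8=0  v9=1  v10=1  v11=1 is a satisfying assignment.

SATISFIABLE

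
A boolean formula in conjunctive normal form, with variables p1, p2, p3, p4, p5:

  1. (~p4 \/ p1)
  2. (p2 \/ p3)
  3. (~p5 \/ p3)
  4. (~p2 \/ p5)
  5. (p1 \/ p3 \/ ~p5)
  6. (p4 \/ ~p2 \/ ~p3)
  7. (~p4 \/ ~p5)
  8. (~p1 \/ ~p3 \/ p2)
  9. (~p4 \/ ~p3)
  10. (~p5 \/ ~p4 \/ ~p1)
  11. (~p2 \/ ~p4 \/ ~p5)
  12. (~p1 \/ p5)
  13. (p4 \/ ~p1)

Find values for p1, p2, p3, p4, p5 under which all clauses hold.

p1=F, p2=F, p3=T, p4=F, p5=F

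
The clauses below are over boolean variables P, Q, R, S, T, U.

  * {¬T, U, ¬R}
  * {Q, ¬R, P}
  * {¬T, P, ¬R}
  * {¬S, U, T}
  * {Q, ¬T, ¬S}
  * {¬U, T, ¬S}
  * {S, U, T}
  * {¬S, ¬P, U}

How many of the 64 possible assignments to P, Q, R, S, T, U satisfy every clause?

21

Case analysis on T and S:
  T=T, S=T: remaining (P,Q,R,U) ∈ {(F,T,F,F); (F,T,F,T); (T,T,F,T); (T,T,T,T)} — 4.
  T=T, S=F: Q free; 5 ways for (P,R,U) × 2^1 = 10.
  T=F, S=T: a clause becomes empty — 0.
  T=F, S=F: 7 of the 16 assignments to (P,Q,R,U) work.
Total: 4 + 10 + 0 + 7 = 21.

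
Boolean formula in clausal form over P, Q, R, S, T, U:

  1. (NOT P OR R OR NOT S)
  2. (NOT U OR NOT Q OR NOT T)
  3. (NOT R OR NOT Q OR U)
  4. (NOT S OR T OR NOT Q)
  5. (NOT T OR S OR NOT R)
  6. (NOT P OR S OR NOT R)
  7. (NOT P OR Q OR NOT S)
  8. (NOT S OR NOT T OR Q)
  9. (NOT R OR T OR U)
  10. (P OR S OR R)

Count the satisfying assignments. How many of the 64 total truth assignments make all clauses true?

Case analysis on S and R:
  S=1, R=1: remaining (P,Q,T,U) ∈ {(0,0,0,1)} — 1.
  S=1, R=0: remaining (P,Q,T,U) ∈ {(0,0,0,0); (0,0,0,1); (0,1,1,0)} — 3.
  S=0, R=1: remaining (P,Q,T,U) ∈ {(0,0,0,1); (0,1,0,1)} — 2.
  S=0, R=0: 7 of the 16 assignments to (P,Q,T,U) work.
Total: 1 + 3 + 2 + 7 = 13.

13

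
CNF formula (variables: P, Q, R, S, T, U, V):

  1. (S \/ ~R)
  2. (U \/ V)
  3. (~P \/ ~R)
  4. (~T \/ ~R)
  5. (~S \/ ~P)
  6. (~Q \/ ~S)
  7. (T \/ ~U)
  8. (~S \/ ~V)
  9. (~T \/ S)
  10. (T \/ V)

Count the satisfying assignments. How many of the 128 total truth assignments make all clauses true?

5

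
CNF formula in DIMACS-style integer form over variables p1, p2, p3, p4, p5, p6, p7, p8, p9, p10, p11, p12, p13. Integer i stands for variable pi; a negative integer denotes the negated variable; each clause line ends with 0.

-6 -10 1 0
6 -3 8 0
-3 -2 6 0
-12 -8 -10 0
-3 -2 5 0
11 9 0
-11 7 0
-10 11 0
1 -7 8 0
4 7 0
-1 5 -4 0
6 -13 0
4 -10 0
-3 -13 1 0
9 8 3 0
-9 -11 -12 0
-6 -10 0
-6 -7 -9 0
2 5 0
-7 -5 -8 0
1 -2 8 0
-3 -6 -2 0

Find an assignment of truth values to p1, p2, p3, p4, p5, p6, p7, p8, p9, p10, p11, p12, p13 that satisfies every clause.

p1 = T, p2 = F, p3 = T, p4 = T, p5 = T, p6 = T, p7 = T, p8 = F, p9 = F, p10 = F, p11 = T, p12 = F, p13 = T

Pure literal: p10 appears only negated; assign p10 = False.
Pure literal: p12 appears only negated; assign p12 = False.
Set p1 = True and propagate.
Try p2 = False.
  then p5 is forced to True.
Branch on p3: take p3 = True.
For the remaining variables, p4 = True, p6 = True, p7 = True, p8 = False, p9 = False, p11 = True, p13 = True works.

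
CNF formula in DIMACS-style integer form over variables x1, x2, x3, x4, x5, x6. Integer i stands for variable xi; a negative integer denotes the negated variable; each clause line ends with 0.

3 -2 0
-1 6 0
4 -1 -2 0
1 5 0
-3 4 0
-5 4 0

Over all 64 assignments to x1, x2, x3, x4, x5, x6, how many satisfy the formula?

13

Case analysis on x1 and x4:
  x1=T, x4=T: x5 free; 3 ways for (x2,x3,x6) × 2^1 = 6.
  x1=T, x4=F: remaining (x2,x3,x5,x6) ∈ {(F,F,F,T)} — 1.
  x1=F, x4=T: x6 free; 3 ways for (x2,x3,x5) × 2^1 = 6.
  x1=F, x4=F: a clause becomes empty — 0.
Total: 6 + 1 + 6 + 0 = 13.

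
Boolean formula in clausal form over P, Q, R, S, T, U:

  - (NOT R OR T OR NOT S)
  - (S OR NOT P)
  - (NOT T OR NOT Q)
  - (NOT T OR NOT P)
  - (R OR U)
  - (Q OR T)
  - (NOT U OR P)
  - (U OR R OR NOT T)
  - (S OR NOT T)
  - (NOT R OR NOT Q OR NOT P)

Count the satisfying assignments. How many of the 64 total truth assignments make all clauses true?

3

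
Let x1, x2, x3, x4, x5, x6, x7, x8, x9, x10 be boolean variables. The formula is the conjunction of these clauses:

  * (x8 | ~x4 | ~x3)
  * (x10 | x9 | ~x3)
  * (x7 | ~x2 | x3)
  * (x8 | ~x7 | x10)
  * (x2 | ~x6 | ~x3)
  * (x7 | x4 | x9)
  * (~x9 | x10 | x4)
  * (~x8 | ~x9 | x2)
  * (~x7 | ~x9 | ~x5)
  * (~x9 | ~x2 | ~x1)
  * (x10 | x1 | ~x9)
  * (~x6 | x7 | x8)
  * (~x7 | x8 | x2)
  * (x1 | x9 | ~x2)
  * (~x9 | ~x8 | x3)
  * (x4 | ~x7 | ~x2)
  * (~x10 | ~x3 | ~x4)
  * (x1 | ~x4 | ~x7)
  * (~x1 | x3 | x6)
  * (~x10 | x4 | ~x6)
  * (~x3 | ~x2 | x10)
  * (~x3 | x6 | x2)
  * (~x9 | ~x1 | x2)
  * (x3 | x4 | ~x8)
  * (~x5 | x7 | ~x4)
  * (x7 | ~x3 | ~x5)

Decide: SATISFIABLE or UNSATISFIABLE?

x5 occurs only negated in the remaining clauses — set x5 = False.
Try x1 = False.
For the remaining variables, x2 = False, x3 = False, x4 = True, x6 = False, x7 = False, x8 = True, x9 = False, x10 = False works.
So x1=False  x2=False  x3=False  x4=True  x5=False  x6=False  x7=False  x8=True  x9=False  x10=False is a satisfying assignment.

SATISFIABLE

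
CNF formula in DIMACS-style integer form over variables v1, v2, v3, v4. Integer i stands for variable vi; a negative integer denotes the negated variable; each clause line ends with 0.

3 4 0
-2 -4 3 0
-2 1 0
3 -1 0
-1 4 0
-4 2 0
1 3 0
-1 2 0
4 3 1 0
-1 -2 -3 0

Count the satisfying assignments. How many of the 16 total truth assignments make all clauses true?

The models are:
  v1=0 v2=0 v3=1 v4=0
Count: 1.

1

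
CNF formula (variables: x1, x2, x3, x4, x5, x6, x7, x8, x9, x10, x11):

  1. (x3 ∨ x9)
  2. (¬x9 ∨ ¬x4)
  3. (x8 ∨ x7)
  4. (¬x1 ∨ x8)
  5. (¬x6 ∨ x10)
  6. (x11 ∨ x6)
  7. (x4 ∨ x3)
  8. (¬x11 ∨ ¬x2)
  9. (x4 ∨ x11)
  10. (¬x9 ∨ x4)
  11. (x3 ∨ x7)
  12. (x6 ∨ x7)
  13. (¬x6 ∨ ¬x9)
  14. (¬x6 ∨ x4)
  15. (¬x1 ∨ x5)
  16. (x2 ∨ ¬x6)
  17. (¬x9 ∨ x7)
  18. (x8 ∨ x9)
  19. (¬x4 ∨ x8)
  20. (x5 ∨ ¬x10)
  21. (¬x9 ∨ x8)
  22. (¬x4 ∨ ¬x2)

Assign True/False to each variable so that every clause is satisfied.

x1=T, x2=F, x3=T, x4=T, x5=T, x6=F, x7=T, x8=T, x9=F, x10=T, x11=T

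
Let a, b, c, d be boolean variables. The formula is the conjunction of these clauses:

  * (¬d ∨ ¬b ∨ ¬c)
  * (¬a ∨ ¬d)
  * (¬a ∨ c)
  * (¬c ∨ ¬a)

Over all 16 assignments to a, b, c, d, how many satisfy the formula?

7

Satisfying assignments:
  a=0 b=0 c=0 d=0
  a=0 b=0 c=0 d=1
  a=0 b=0 c=1 d=0
  a=0 b=0 c=1 d=1
  a=0 b=1 c=0 d=0
  a=0 b=1 c=0 d=1
  a=0 b=1 c=1 d=0
Count: 7.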